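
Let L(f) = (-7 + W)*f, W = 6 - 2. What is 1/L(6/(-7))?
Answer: 7/18 ≈ 0.38889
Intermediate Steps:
W = 4
L(f) = -3*f (L(f) = (-7 + 4)*f = -3*f)
1/L(6/(-7)) = 1/(-3*6/(-7)) = 1/(-(-3)*6/7) = 1/(-3*(-6/7)) = 1/(18/7) = 7/18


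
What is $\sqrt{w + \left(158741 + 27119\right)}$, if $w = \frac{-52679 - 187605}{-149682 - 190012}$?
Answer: $\frac{3 \sqrt{595745591039446}}{169847} \approx 431.12$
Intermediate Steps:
$w = \frac{120142}{169847}$ ($w = - \frac{240284}{-339694} = \left(-240284\right) \left(- \frac{1}{339694}\right) = \frac{120142}{169847} \approx 0.70735$)
$\sqrt{w + \left(158741 + 27119\right)} = \sqrt{\frac{120142}{169847} + \left(158741 + 27119\right)} = \sqrt{\frac{120142}{169847} + 185860} = \sqrt{\frac{31567883562}{169847}} = \frac{3 \sqrt{595745591039446}}{169847}$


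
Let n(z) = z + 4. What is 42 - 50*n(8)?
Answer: -558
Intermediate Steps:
n(z) = 4 + z
42 - 50*n(8) = 42 - 50*(4 + 8) = 42 - 50*12 = 42 - 600 = -558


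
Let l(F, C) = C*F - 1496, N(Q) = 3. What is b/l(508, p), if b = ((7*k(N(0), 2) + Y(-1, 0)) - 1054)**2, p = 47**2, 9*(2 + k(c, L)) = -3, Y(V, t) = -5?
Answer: 2601769/2521521 ≈ 1.0318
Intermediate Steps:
k(c, L) = -7/3 (k(c, L) = -2 + (1/9)*(-3) = -2 - 1/3 = -7/3)
p = 2209
l(F, C) = -1496 + C*F
b = 10407076/9 (b = ((7*(-7/3) - 5) - 1054)**2 = ((-49/3 - 5) - 1054)**2 = (-64/3 - 1054)**2 = (-3226/3)**2 = 10407076/9 ≈ 1.1563e+6)
b/l(508, p) = 10407076/(9*(-1496 + 2209*508)) = 10407076/(9*(-1496 + 1122172)) = (10407076/9)/1120676 = (10407076/9)*(1/1120676) = 2601769/2521521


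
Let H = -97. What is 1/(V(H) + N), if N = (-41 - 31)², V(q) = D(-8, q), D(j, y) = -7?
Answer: 1/5177 ≈ 0.00019316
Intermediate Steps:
V(q) = -7
N = 5184 (N = (-72)² = 5184)
1/(V(H) + N) = 1/(-7 + 5184) = 1/5177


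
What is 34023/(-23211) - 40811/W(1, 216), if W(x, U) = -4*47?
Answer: 313622599/1454556 ≈ 215.61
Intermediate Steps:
W(x, U) = -188
34023/(-23211) - 40811/W(1, 216) = 34023/(-23211) - 40811/(-188) = 34023*(-1/23211) - 40811*(-1/188) = -11341/7737 + 40811/188 = 313622599/1454556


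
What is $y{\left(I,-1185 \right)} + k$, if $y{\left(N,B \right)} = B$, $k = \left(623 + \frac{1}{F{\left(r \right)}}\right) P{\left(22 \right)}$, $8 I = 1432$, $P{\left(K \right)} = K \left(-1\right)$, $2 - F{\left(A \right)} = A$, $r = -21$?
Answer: $- \frac{342515}{23} \approx -14892.0$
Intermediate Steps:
$F{\left(A \right)} = 2 - A$
$P{\left(K \right)} = - K$
$I = 179$ ($I = \frac{1}{8} \cdot 1432 = 179$)
$k = - \frac{315260}{23}$ ($k = \left(623 + \frac{1}{2 - -21}\right) \left(\left(-1\right) 22\right) = \left(623 + \frac{1}{2 + 21}\right) \left(-22\right) = \left(623 + \frac{1}{23}\right) \left(-22\right) = \frac{14330}{23} \left(-22\right) = - \frac{315260}{23} \approx -13707.0$)
$y{\left(I,-1185 \right)} + k = -1185 - \frac{315260}{23} = - \frac{342515}{23}$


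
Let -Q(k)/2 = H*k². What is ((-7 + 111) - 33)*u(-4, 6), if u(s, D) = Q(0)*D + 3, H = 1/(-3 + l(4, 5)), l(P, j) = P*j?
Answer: 213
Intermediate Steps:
H = 1/17 (H = 1/(-3 + 4*5) = 1/(-3 + 20) = 1/17 ≈ 0.058824)
Q(k) = -2*k²/17
u(s, D) = 3 (u(s, D) = (-2/17*0²)*D + 3 = (-2/17*0)*D + 3 = 0*D + 3 = 0 + 3 = 3)
((-7 + 111) - 33)*u(-4, 6) = ((-7 + 111) - 33)*3 = (104 - 33)*3 = 71*3 = 213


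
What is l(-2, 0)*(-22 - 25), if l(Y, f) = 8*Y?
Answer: 752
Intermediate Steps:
l(-2, 0)*(-22 - 25) = (8*(-2))*(-22 - 25) = -16*(-47) = 752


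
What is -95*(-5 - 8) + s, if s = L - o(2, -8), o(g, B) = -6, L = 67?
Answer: 1308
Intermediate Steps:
s = 73 (s = 67 - 1*(-6) = 67 + 6 = 73)
-95*(-5 - 8) + s = -95*(-5 - 8) + 73 = -95*(-13) + 73 = 1235 + 73 = 1308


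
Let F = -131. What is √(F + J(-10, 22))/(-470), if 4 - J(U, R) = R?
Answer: -I*√149/470 ≈ -0.025971*I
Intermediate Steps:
J(U, R) = 4 - R
√(F + J(-10, 22))/(-470) = √(-131 + (4 - 1*22))/(-470) = √(-131 + (4 - 22))*(-1/470) = √(-131 - 18)*(-1/470) = √(-149)*(-1/470) = (I*√149)*(-1/470) = -I*√149/470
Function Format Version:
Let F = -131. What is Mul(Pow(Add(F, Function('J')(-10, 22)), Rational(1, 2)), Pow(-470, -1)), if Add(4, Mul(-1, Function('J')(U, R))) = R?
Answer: Mul(Rational(-1, 470), I, Pow(149, Rational(1, 2))) ≈ Mul(-0.025971, I)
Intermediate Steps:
Function('J')(U, R) = Add(4, Mul(-1, R))
Mul(Pow(Add(F, Function('J')(-10, 22)), Rational(1, 2)), Pow(-470, -1)) = Mul(Pow(Add(-131, Add(4, Mul(-1, 22))), Rational(1, 2)), Pow(-470, -1)) = Mul(Pow(Add(-131, Add(4, -22)), Rational(1, 2)), Rational(-1, 470)) = Mul(Pow(Add(-131, -18), Rational(1, 2)), Rational(-1, 470)) = Mul(Pow(-149, Rational(1, 2)), Rational(-1, 470)) = Mul(Mul(I, Pow(149, Rational(1, 2))), Rational(-1, 470)) = Mul(Rational(-1, 470), I, Pow(149, Rational(1, 2)))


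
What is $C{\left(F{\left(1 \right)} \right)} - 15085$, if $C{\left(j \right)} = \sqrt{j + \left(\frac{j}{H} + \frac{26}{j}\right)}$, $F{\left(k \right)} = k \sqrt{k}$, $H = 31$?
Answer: $-15085 + \frac{\sqrt{25978}}{31} \approx -15080.0$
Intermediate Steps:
$F{\left(k \right)} = k^{\frac{3}{2}}$
$C{\left(j \right)} = \sqrt{\frac{26}{j} + \frac{32 j}{31}}$ ($C{\left(j \right)} = \sqrt{j + \left(\frac{j}{31} + \frac{26}{j}\right)} = \sqrt{j + \left(\frac{26}{j} + \frac{j}{31}\right)} = \sqrt{\frac{26}{j} + \frac{32 j}{31}}$)
$C{\left(F{\left(1 \right)} \right)} - 15085 = \frac{\sqrt{992 \cdot 1^{\frac{3}{2}} + \frac{24986}{1^{\frac{3}{2}}}}}{31} - 15085 = \frac{\sqrt{992 \cdot 1 + \frac{24986}{1}}}{31} - 15085 = \frac{\sqrt{992 + 24986 \cdot 1}}{31} - 15085 = \frac{\sqrt{992 + 24986}}{31} - 15085 = \frac{\sqrt{25978}}{31} - 15085 = -15085 + \frac{\sqrt{25978}}{31}$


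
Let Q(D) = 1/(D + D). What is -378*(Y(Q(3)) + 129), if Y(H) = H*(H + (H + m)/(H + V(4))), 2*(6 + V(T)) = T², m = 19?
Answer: -1282575/26 ≈ -49330.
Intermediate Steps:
Q(D) = 1/(2*D)
V(T) = -6 + T²/2
Y(H) = H*(H + (19 + H)/(2 + H)) (Y(H) = H*(H + (H + 19)/(H + (-6 + (½)*4²))) = H*(H + (19 + H)/(H + (-6 + (½)*16))) = H*(H + (19 + H)/(H + (-6 + 8))) = H*(H + (19 + H)/(H + 2)) = H*(H + (19 + H)/(2 + H)))
-378*(Y(Q(3)) + 129) = -378*(((½)/3)*(19 + ((½)/3)² + 3*((½)/3))/(2 + (½)/3) + 129) = -378*(((½)*(⅓))*(19 + ((½)*(⅓))² + 3*((½)*(⅓)))/(2 + (½)*(⅓)) + 129) = -378*((19 + (⅙)² + 3*(⅙))/(6*(2 + ⅙)) + 129) = -378*((19 + 1/36 + ½)/(6*(13/6)) + 129) = -378*((⅙)*(6/13)*(703/36) + 129) = -378*(703/468 + 129) = -378*61075/468 = -1282575/26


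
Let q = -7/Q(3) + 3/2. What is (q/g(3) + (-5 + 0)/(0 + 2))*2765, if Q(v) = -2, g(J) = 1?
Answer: 13825/2 ≈ 6912.5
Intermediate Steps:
q = 5 (q = -7/(-2) + 3/2 = -7*(-1/2) + 3*(1/2) = 7/2 + 3/2 = 5)
(q/g(3) + (-5 + 0)/(0 + 2))*2765 = (5/1 + (-5 + 0)/(0 + 2))*2765 = (5*1 - 5/2)*2765 = (5 - 5*1/2)*2765 = (5 - 5/2)*2765 = (5/2)*2765 = 13825/2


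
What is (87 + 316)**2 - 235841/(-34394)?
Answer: 5586130987/34394 ≈ 1.6242e+5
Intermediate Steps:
(87 + 316)**2 - 235841/(-34394) = 403**2 - 235841*(-1)/34394 = 162409 - 1*(-235841/34394) = 162409 + 235841/34394 = 5586130987/34394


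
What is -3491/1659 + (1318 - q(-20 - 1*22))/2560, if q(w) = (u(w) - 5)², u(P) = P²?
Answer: -5139830777/4247040 ≈ -1210.2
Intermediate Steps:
q(w) = (-5 + w²)² (q(w) = (w² - 5)² = (-5 + w²)²)
-3491/1659 + (1318 - q(-20 - 1*22))/2560 = -3491/1659 + (1318 - (-5 + (-20 - 1*22)²)²)/2560 = -3491*1/1659 + (1318 - (-5 + (-20 - 22)²)²)*(1/2560) = -3491/1659 + (1318 - (-5 + (-42)²)²)*(1/2560) = -3491/1659 + (1318 - (-5 + 1764)²)*(1/2560) = -3491/1659 + (1318 - 1*1759²)*(1/2560) = -3491/1659 + (1318 - 1*3094081)*(1/2560) = -3491/1659 + (1318 - 3094081)*(1/2560) = -3491/1659 - 3092763*1/2560 = -3491/1659 - 3092763/2560 = -5139830777/4247040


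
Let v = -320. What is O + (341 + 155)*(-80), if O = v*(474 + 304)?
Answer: -288640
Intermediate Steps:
O = -248960 (O = -320*(474 + 304) = -320*778 = -248960)
O + (341 + 155)*(-80) = -248960 + (341 + 155)*(-80) = -248960 + 496*(-80) = -248960 - 39680 = -288640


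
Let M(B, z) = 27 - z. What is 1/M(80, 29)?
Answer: -½ ≈ -0.50000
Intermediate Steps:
1/M(80, 29) = 1/(27 - 1*29) = 1/(27 - 29) = 1/(-2) = -½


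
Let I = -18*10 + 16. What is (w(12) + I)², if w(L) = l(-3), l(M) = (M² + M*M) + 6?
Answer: 19600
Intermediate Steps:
l(M) = 6 + 2*M² (l(M) = (M² + M²) + 6 = 2*M² + 6 = 6 + 2*M²)
w(L) = 24 (w(L) = 6 + 2*(-3)² = 6 + 2*9 = 6 + 18 = 24)
I = -164 (I = -180 + 16 = -164)
(w(12) + I)² = (24 - 164)² = (-140)² = 19600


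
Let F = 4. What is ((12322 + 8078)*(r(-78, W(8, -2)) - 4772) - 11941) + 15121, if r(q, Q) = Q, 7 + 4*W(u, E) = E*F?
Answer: -97422120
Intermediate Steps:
W(u, E) = -7/4 + E (W(u, E) = -7/4 + (E*4)/4 = -7/4 + (4*E)/4 = -7/4 + E)
((12322 + 8078)*(r(-78, W(8, -2)) - 4772) - 11941) + 15121 = ((12322 + 8078)*((-7/4 - 2) - 4772) - 11941) + 15121 = (20400*(-15/4 - 4772) - 11941) + 15121 = (20400*(-19103/4) - 11941) + 15121 = (-97425300 - 11941) + 15121 = -97437241 + 15121 = -97422120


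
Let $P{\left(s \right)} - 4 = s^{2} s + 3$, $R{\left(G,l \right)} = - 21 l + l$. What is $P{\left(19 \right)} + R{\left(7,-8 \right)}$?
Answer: $7026$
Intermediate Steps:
$R{\left(G,l \right)} = - 20 l$
$P{\left(s \right)} = 7 + s^{3}$ ($P{\left(s \right)} = 4 + \left(s^{2} s + 3\right) = 4 + \left(s^{3} + 3\right) = 4 + \left(3 + s^{3}\right) = 7 + s^{3}$)
$P{\left(19 \right)} + R{\left(7,-8 \right)} = \left(7 + 19^{3}\right) - -160 = \left(7 + 6859\right) + 160 = 6866 + 160 = 7026$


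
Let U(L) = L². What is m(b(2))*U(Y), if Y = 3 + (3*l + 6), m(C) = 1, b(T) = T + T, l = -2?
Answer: 9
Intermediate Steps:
b(T) = 2*T
Y = 3 (Y = 3 + (3*(-2) + 6) = 3 + (-6 + 6) = 3 + 0 = 3)
m(b(2))*U(Y) = 1*3² = 1*9 = 9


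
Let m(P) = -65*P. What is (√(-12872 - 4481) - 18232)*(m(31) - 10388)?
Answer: 226131496 - 12403*I*√17353 ≈ 2.2613e+8 - 1.6339e+6*I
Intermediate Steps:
(√(-12872 - 4481) - 18232)*(m(31) - 10388) = (√(-12872 - 4481) - 18232)*(-65*31 - 10388) = (√(-17353) - 18232)*(-2015 - 10388) = (I*√17353 - 18232)*(-12403) = (-18232 + I*√17353)*(-12403) = 226131496 - 12403*I*√17353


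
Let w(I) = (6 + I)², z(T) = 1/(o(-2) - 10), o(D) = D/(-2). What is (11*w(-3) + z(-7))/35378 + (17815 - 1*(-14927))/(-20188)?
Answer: -7585387/4685058 ≈ -1.6191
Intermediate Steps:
o(D) = -D/2 (o(D) = D*(-½) = -D/2)
z(T) = -⅑ (z(T) = 1/(-½*(-2) - 10) = 1/(1 - 10) = 1/(-9) = -⅑)
(11*w(-3) + z(-7))/35378 + (17815 - 1*(-14927))/(-20188) = (11*(6 - 3)² - ⅑)/35378 + (17815 - 1*(-14927))/(-20188) = (11*3² - ⅑)*(1/35378) + (17815 + 14927)*(-1/20188) = (11*9 - ⅑)*(1/35378) + 32742*(-1/20188) = (99 - ⅑)*(1/35378) - 16371/10094 = (890/9)*(1/35378) - 16371/10094 = 445/159201 - 16371/10094 = -7585387/4685058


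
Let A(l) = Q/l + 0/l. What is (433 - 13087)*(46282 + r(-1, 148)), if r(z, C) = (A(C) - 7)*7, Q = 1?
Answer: -1170065961/2 ≈ -5.8503e+8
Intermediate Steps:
A(l) = 1/l (A(l) = 1/l + 0/l = 1/l + 0 = 1/l)
r(z, C) = -49 + 7/C (r(z, C) = (1/C - 7)*7 = (-7 + 1/C)*7 = -49 + 7/C)
(433 - 13087)*(46282 + r(-1, 148)) = (433 - 13087)*(46282 + (-49 + 7/148)) = -12654*(46282 + (-49 + 7*(1/148))) = -12654*(46282 + (-49 + 7/148)) = -12654*(46282 - 7245/148) = -12654*6842491/148 = -1170065961/2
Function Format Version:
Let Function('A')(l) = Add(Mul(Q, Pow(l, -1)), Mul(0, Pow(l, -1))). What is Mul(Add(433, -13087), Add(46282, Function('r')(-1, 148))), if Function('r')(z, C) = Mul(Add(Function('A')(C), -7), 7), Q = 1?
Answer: Rational(-1170065961, 2) ≈ -5.8503e+8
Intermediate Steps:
Function('A')(l) = Pow(l, -1) (Function('A')(l) = Add(Mul(1, Pow(l, -1)), Mul(0, Pow(l, -1))) = Add(Pow(l, -1), 0) = Pow(l, -1))
Function('r')(z, C) = Add(-49, Mul(7, Pow(C, -1))) (Function('r')(z, C) = Mul(Add(Pow(C, -1), -7), 7) = Mul(Add(-7, Pow(C, -1)), 7) = Add(-49, Mul(7, Pow(C, -1))))
Mul(Add(433, -13087), Add(46282, Function('r')(-1, 148))) = Mul(Add(433, -13087), Add(46282, Add(-49, Mul(7, Pow(148, -1))))) = Mul(-12654, Add(46282, Add(-49, Mul(7, Rational(1, 148))))) = Mul(-12654, Add(46282, Add(-49, Rational(7, 148)))) = Mul(-12654, Add(46282, Rational(-7245, 148))) = Mul(-12654, Rational(6842491, 148)) = Rational(-1170065961, 2)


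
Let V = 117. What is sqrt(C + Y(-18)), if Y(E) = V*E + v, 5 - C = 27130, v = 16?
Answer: I*sqrt(29215) ≈ 170.92*I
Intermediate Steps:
C = -27125 (C = 5 - 1*27130 = 5 - 27130 = -27125)
Y(E) = 16 + 117*E (Y(E) = 117*E + 16 = 16 + 117*E)
sqrt(C + Y(-18)) = sqrt(-27125 + (16 + 117*(-18))) = sqrt(-27125 + (16 - 2106)) = sqrt(-27125 - 2090) = sqrt(-29215) = I*sqrt(29215)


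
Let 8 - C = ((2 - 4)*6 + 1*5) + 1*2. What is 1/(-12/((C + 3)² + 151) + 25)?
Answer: 407/10163 ≈ 0.040047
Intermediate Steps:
C = 13 (C = 8 - (((2 - 4)*6 + 1*5) + 1*2) = 8 - ((-2*6 + 5) + 2) = 8 - ((-12 + 5) + 2) = 8 - (-7 + 2) = 8 - 1*(-5) = 8 + 5 = 13)
1/(-12/((C + 3)² + 151) + 25) = 1/(-12/((13 + 3)² + 151) + 25) = 1/(-12/(16² + 151) + 25) = 1/(-12/(256 + 151) + 25) = 1/(-12/407 + 25) = 1/(10163/407) = 407/10163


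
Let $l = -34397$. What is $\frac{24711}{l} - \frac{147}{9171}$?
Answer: $- \frac{77226980}{105151629} \approx -0.73443$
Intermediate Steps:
$\frac{24711}{l} - \frac{147}{9171} = \frac{24711}{-34397} - \frac{147}{9171} = 24711 \left(- \frac{1}{34397}\right) - \frac{49}{3057} = - \frac{24711}{34397} - \frac{49}{3057} = - \frac{77226980}{105151629}$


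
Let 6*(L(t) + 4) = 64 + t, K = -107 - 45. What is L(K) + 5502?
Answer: 16450/3 ≈ 5483.3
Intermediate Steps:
K = -152
L(t) = 20/3 + t/6 (L(t) = -4 + (64 + t)/6 = -4 + (32/3 + t/6) = 20/3 + t/6)
L(K) + 5502 = (20/3 + (⅙)*(-152)) + 5502 = (20/3 - 76/3) + 5502 = -56/3 + 5502 = 16450/3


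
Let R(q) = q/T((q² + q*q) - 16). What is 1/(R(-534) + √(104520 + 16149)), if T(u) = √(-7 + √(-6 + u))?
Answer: -1/(-√120669 + 534/√(-7 + √570290)) ≈ 0.0030502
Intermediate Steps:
R(q) = q/√(-7 + √(-22 + 2*q²)) (R(q) = q/(√(-7 + √(-6 + ((q² + q*q) - 16)))) = q/(√(-7 + √(-6 + ((q² + q²) - 16)))) = q/(√(-7 + √(-6 + (2*q² - 16)))) = q/(√(-7 + √(-6 + (-16 + 2*q²)))) = q/(√(-7 + √(-22 + 2*q²))) = q/√(-7 + √(-22 + 2*q²)))
1/(R(-534) + √(104520 + 16149)) = 1/(-534/√(-7 + √2*√(-11 + (-534)²)) + √(104520 + 16149)) = 1/(-534/√(-7 + √2*√(-11 + 285156)) + √120669) = 1/(-534/√(-7 + √2*√285145) + √120669) = 1/(-534/√(-7 + √570290) + √120669) = 1/(√120669 - 534/√(-7 + √570290))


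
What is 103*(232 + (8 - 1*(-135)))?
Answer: 38625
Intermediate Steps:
103*(232 + (8 - 1*(-135))) = 103*(232 + (8 + 135)) = 103*(232 + 143) = 103*375 = 38625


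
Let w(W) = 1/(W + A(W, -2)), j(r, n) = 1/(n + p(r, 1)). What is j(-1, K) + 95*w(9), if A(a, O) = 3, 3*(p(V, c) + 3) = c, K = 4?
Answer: 26/3 ≈ 8.6667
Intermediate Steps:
p(V, c) = -3 + c/3
j(r, n) = 1/(-8/3 + n) (j(r, n) = 1/(n + (-3 + (⅓)*1)) = 1/(n + (-3 + ⅓)) = 1/(n - 8/3) = 1/(-8/3 + n))
w(W) = 1/(3 + W) (w(W) = 1/(W + 3) = 1/(3 + W))
j(-1, K) + 95*w(9) = 3/(-8 + 3*4) + 95/(3 + 9) = 3/(-8 + 12) + 95/12 = 3/4 + 95*(1/12) = 3*(¼) + 95/12 = ¾ + 95/12 = 26/3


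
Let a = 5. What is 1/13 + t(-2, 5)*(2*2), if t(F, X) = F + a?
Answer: 157/13 ≈ 12.077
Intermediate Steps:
t(F, X) = 5 + F (t(F, X) = F + 5 = 5 + F)
1/13 + t(-2, 5)*(2*2) = 1/13 + (5 - 2)*(2*2) = 1/13 + 3*4 = 1/13 + 12 = 157/13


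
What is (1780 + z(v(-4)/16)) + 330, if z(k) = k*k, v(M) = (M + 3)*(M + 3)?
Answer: 540161/256 ≈ 2110.0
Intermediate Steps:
v(M) = (3 + M)² (v(M) = (3 + M)*(3 + M) = (3 + M)²)
z(k) = k²
(1780 + z(v(-4)/16)) + 330 = (1780 + ((3 - 4)²/16)²) + 330 = (1780 + ((-1)²*(1/16))²) + 330 = (1780 + (1*(1/16))²) + 330 = (1780 + (1/16)²) + 330 = (1780 + 1/256) + 330 = 455681/256 + 330 = 540161/256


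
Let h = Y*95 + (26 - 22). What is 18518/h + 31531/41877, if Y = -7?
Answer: -754636295/27680697 ≈ -27.262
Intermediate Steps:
h = -661 (h = -7*95 + (26 - 22) = -665 + 4 = -661)
18518/h + 31531/41877 = 18518/(-661) + 31531/41877 = 18518*(-1/661) + 31531*(1/41877) = -18518/661 + 31531/41877 = -754636295/27680697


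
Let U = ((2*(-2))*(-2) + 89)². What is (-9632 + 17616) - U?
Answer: -1425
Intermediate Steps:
U = 9409 (U = (-4*(-2) + 89)² = (8 + 89)² = 97² = 9409)
(-9632 + 17616) - U = (-9632 + 17616) - 1*9409 = 7984 - 9409 = -1425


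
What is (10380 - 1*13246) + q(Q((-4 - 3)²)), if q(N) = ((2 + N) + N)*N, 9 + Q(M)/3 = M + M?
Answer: 140246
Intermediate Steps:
Q(M) = -27 + 6*M (Q(M) = -27 + 3*(M + M) = -27 + 3*(2*M) = -27 + 6*M)
q(N) = N*(2 + 2*N) (q(N) = (2 + 2*N)*N = N*(2 + 2*N))
(10380 - 1*13246) + q(Q((-4 - 3)²)) = (10380 - 1*13246) + 2*(-27 + 6*(-4 - 3)²)*(1 + (-27 + 6*(-4 - 3)²)) = (10380 - 13246) + 2*(-27 + 6*(-7)²)*(1 + (-27 + 6*(-7)²)) = -2866 + 2*(-27 + 6*49)*(1 + (-27 + 6*49)) = -2866 + 2*(-27 + 294)*(1 + (-27 + 294)) = -2866 + 2*267*(1 + 267) = -2866 + 2*267*268 = -2866 + 143112 = 140246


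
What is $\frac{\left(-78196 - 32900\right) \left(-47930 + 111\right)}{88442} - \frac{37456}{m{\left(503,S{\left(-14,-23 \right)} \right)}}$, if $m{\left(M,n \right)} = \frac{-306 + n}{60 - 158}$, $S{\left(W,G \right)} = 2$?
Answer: $\frac{40323653050}{840199} \approx 47993.0$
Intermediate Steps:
$m{\left(M,n \right)} = \frac{153}{49} - \frac{n}{98}$ ($m{\left(M,n \right)} = \frac{-306 + n}{-98} = \left(-306 + n\right) \left(- \frac{1}{98}\right) = \frac{153}{49} - \frac{n}{98}$)
$\frac{\left(-78196 - 32900\right) \left(-47930 + 111\right)}{88442} - \frac{37456}{m{\left(503,S{\left(-14,-23 \right)} \right)}} = \frac{\left(-78196 - 32900\right) \left(-47930 + 111\right)}{88442} - \frac{37456}{\frac{153}{49} - \frac{1}{49}} = \left(-111096\right) \left(-47819\right) \frac{1}{88442} - \frac{37456}{\frac{153}{49} - \frac{1}{49}} = 5312499624 \cdot \frac{1}{88442} - \frac{37456}{\frac{152}{49}} = \frac{2656249812}{44221} - \frac{229418}{19} = \frac{40323653050}{840199}$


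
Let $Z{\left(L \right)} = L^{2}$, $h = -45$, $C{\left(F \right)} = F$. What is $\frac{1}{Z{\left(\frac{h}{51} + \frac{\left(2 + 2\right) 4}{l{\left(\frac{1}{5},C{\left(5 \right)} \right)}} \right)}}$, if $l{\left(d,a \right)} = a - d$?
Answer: $\frac{2601}{15625} \approx 0.16646$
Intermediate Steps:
$\frac{1}{Z{\left(\frac{h}{51} + \frac{\left(2 + 2\right) 4}{l{\left(\frac{1}{5},C{\left(5 \right)} \right)}} \right)}} = \frac{1}{\left(- \frac{45}{51} + \frac{\left(2 + 2\right) 4}{5 - \frac{1}{5}}\right)^{2}} = \frac{1}{\left(\left(-45\right) \frac{1}{51} + \frac{4 \cdot 4}{5 - \frac{1}{5}}\right)^{2}} = \frac{1}{\left(- \frac{15}{17} + \frac{16}{5 - \frac{1}{5}}\right)^{2}} = \frac{1}{\left(- \frac{15}{17} + \frac{16}{\frac{24}{5}}\right)^{2}} = \frac{1}{\left(- \frac{15}{17} + 16 \cdot \frac{5}{24}\right)^{2}} = \frac{1}{\left(- \frac{15}{17} + \frac{10}{3}\right)^{2}} = \frac{1}{\left(\frac{125}{51}\right)^{2}} = \frac{1}{\frac{15625}{2601}} = \frac{2601}{15625}$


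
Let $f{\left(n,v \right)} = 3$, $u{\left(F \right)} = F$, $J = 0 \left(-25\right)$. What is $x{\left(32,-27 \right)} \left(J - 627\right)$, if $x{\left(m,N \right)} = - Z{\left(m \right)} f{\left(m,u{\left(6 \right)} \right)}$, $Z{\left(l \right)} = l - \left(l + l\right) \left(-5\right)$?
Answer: $662112$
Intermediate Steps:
$J = 0$
$Z{\left(l \right)} = 11 l$ ($Z{\left(l \right)} = l - 2 l \left(-5\right) = l - - 10 l = l + 10 l = 11 l$)
$x{\left(m,N \right)} = - 33 m$ ($x{\left(m,N \right)} = - 11 m 3 = - 33 m$)
$x{\left(32,-27 \right)} \left(J - 627\right) = \left(-33\right) 32 \left(0 - 627\right) = \left(-1056\right) \left(-627\right) = 662112$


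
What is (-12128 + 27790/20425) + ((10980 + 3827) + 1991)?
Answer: 19082508/4085 ≈ 4671.4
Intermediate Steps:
(-12128 + 27790/20425) + ((10980 + 3827) + 1991) = (-12128 + 27790*(1/20425)) + (14807 + 1991) = (-12128 + 5558/4085) + 16798 = -49537322/4085 + 16798 = 19082508/4085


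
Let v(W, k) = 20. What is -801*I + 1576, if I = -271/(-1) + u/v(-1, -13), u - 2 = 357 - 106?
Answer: -4512553/20 ≈ -2.2563e+5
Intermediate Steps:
u = 253 (u = 2 + (357 - 106) = 2 + 251 = 253)
I = 5673/20 (I = -271/(-1) + 253/20 = -271*(-1) + 253*(1/20) = 271 + 253/20 = 5673/20 ≈ 283.65)
-801*I + 1576 = -801*5673/20 + 1576 = -4544073/20 + 1576 = -4512553/20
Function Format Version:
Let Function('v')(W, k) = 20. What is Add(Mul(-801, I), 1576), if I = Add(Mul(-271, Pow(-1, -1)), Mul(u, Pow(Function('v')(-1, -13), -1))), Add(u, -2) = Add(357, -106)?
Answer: Rational(-4512553, 20) ≈ -2.2563e+5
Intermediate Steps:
u = 253 (u = Add(2, Add(357, -106)) = Add(2, 251) = 253)
I = Rational(5673, 20) (I = Add(Mul(-271, Pow(-1, -1)), Mul(253, Pow(20, -1))) = Add(Mul(-271, -1), Mul(253, Rational(1, 20))) = Add(271, Rational(253, 20)) = Rational(5673, 20) ≈ 283.65)
Add(Mul(-801, I), 1576) = Add(Mul(-801, Rational(5673, 20)), 1576) = Add(Rational(-4544073, 20), 1576) = Rational(-4512553, 20)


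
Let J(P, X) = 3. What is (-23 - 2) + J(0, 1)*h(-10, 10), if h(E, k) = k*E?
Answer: -325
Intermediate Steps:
h(E, k) = E*k
(-23 - 2) + J(0, 1)*h(-10, 10) = (-23 - 2) + 3*(-10*10) = -25 + 3*(-100) = -25 - 300 = -325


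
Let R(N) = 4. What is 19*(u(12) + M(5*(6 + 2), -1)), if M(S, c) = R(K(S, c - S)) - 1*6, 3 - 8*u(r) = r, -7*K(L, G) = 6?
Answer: -475/8 ≈ -59.375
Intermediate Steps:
K(L, G) = -6/7 (K(L, G) = -1/7*6 = -6/7)
u(r) = 3/8 - r/8
M(S, c) = -2 (M(S, c) = 4 - 1*6 = 4 - 6 = -2)
19*(u(12) + M(5*(6 + 2), -1)) = 19*((3/8 - 1/8*12) - 2) = 19*((3/8 - 3/2) - 2) = 19*(-9/8 - 2) = 19*(-25/8) = -475/8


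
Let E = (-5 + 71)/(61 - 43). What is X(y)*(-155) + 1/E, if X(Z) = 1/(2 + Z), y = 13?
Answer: -332/33 ≈ -10.061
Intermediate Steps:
E = 11/3 (E = 66/18 = 66*(1/18) = 11/3 ≈ 3.6667)
X(y)*(-155) + 1/E = -155/(2 + 13) + 1/(11/3) = -155/15 + 3/11 = (1/15)*(-155) + 3/11 = -31/3 + 3/11 = -332/33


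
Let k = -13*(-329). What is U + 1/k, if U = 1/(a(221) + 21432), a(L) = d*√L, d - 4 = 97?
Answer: 548740867/1954914920231 - 101*√221/457076203 ≈ 0.00027741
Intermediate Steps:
d = 101 (d = 4 + 97 = 101)
a(L) = 101*√L
k = 4277
U = 1/(21432 + 101*√221) (U = 1/(101*√221 + 21432) = 1/(21432 + 101*√221) ≈ 4.3604e-5)
U + 1/k = (21432/457076203 - 101*√221/457076203) + 1/4277 = 548740867/1954914920231 - 101*√221/457076203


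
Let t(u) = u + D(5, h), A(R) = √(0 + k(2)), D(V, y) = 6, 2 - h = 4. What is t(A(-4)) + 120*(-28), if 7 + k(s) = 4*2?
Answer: -3353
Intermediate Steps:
h = -2 (h = 2 - 1*4 = 2 - 4 = -2)
k(s) = 1 (k(s) = -7 + 4*2 = -7 + 8 = 1)
A(R) = 1 (A(R) = √(0 + 1) = √1 = 1)
t(u) = 6 + u (t(u) = u + 6 = 6 + u)
t(A(-4)) + 120*(-28) = (6 + 1) + 120*(-28) = 7 - 3360 = -3353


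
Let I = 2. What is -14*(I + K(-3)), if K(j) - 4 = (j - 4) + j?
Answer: 56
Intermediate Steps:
K(j) = 2*j (K(j) = 4 + ((j - 4) + j) = 4 + ((-4 + j) + j) = 4 + (-4 + 2*j) = 2*j)
-14*(I + K(-3)) = -14*(2 + 2*(-3)) = -14*(2 - 6) = -14*(-4) = 56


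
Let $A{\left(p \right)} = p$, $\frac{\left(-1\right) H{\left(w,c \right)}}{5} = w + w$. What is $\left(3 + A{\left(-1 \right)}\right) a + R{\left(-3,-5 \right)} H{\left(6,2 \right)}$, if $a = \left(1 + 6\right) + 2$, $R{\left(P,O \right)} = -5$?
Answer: $318$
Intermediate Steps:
$H{\left(w,c \right)} = - 10 w$ ($H{\left(w,c \right)} = - 5 \left(w + w\right) = - 5 \cdot 2 w = - 10 w$)
$a = 9$ ($a = 7 + 2 = 9$)
$\left(3 + A{\left(-1 \right)}\right) a + R{\left(-3,-5 \right)} H{\left(6,2 \right)} = \left(3 - 1\right) 9 - 5 \left(\left(-10\right) 6\right) = 2 \cdot 9 - -300 = 18 + 300 = 318$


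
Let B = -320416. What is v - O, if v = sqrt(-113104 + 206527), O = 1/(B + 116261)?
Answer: 1/204155 + sqrt(93423) ≈ 305.65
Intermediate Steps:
O = -1/204155 (O = 1/(-320416 + 116261) = 1/(-204155) = -1/204155 ≈ -4.8982e-6)
v = sqrt(93423) ≈ 305.65
v - O = sqrt(93423) - 1*(-1/204155) = sqrt(93423) + 1/204155 = 1/204155 + sqrt(93423)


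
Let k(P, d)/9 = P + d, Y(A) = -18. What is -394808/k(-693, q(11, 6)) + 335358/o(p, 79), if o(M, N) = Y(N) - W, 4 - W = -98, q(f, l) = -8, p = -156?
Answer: -344732777/126180 ≈ -2732.1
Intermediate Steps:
k(P, d) = 9*P + 9*d (k(P, d) = 9*(P + d) = 9*P + 9*d)
W = 102 (W = 4 - 1*(-98) = 4 + 98 = 102)
o(M, N) = -120 (o(M, N) = -18 - 1*102 = -18 - 102 = -120)
-394808/k(-693, q(11, 6)) + 335358/o(p, 79) = -394808/(9*(-693) + 9*(-8)) + 335358/(-120) = -394808/(-6237 - 72) + 335358*(-1/120) = -394808/(-6309) - 55893/20 = -394808*(-1/6309) - 55893/20 = 394808/6309 - 55893/20 = -344732777/126180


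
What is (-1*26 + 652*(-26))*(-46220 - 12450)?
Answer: 996099260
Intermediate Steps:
(-1*26 + 652*(-26))*(-46220 - 12450) = (-26 - 16952)*(-58670) = -16978*(-58670) = 996099260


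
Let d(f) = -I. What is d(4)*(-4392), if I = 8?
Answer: 35136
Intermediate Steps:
d(f) = -8 (d(f) = -1*8 = -8)
d(4)*(-4392) = -8*(-4392) = 35136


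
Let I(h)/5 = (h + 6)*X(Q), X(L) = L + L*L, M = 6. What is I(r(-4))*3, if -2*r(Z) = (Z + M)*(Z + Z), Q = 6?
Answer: 8820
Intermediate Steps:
X(L) = L + L²
r(Z) = -Z*(6 + Z) (r(Z) = -(Z + 6)*(Z + Z)/2 = -(6 + Z)*2*Z/2 = -Z*(6 + Z))
I(h) = 1260 + 210*h (I(h) = 5*((h + 6)*(6*(1 + 6))) = 5*((6 + h)*(6*7)) = 5*((6 + h)*42) = 5*(252 + 42*h) = 1260 + 210*h)
I(r(-4))*3 = (1260 + 210*(-1*(-4)*(6 - 4)))*3 = (1260 + 210*(-1*(-4)*2))*3 = (1260 + 210*8)*3 = (1260 + 1680)*3 = 2940*3 = 8820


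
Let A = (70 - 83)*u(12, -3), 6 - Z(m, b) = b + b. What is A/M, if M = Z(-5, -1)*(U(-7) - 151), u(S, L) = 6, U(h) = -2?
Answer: 13/204 ≈ 0.063725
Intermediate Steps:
Z(m, b) = 6 - 2*b (Z(m, b) = 6 - (b + b) = 6 - 2*b)
M = -1224 (M = (6 - 2*(-1))*(-2 - 151) = (6 + 2)*(-153) = 8*(-153) = -1224)
A = -78 (A = (70 - 83)*6 = -13*6 = -78)
A/M = -78/(-1224) = -78*(-1/1224) = 13/204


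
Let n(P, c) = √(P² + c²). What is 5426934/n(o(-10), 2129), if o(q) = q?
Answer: 5426934*√4532741/4532741 ≈ 2549.0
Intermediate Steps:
5426934/n(o(-10), 2129) = 5426934/(√((-10)² + 2129²)) = 5426934/(√(100 + 4532641)) = 5426934/(√4532741) = 5426934*(√4532741/4532741) = 5426934*√4532741/4532741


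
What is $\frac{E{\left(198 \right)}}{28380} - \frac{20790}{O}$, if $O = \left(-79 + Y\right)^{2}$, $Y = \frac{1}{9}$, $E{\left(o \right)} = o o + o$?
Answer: $- \frac{423168}{216763} \approx -1.9522$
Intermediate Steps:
$E{\left(o \right)} = o + o^{2}$ ($E{\left(o \right)} = o^{2} + o = o + o^{2}$)
$Y = \frac{1}{9} \approx 0.11111$
$O = \frac{504100}{81}$ ($O = \left(-79 + \frac{1}{9}\right)^{2} = \left(- \frac{710}{9}\right)^{2} = \frac{504100}{81} \approx 6223.5$)
$\frac{E{\left(198 \right)}}{28380} - \frac{20790}{O} = \frac{198 \left(1 + 198\right)}{28380} - \frac{20790}{\frac{504100}{81}} = 198 \cdot 199 \cdot \frac{1}{28380} - \frac{168399}{50410} = 39402 \cdot \frac{1}{28380} - \frac{168399}{50410} = \frac{597}{430} - \frac{168399}{50410} = - \frac{423168}{216763}$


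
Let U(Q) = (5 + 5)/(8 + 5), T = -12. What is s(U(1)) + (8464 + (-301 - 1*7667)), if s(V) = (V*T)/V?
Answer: 484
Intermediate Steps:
U(Q) = 10/13
s(V) = -12 (s(V) = (V*(-12))/V = (-12*V)/V = -12)
s(U(1)) + (8464 + (-301 - 1*7667)) = -12 + (8464 + (-301 - 1*7667)) = -12 + (8464 + (-301 - 7667)) = -12 + (8464 - 7968) = -12 + 496 = 484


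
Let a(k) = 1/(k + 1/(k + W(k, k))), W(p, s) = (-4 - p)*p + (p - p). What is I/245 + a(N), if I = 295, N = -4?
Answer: 807/833 ≈ 0.96879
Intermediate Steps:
W(p, s) = p*(-4 - p) (W(p, s) = p*(-4 - p) + 0 = p*(-4 - p))
a(k) = 1/(k + 1/(k - k*(4 + k)))
I/245 + a(N) = 295/245 - 4*(3 - 4)/(-1 + (-4)**3 + 3*(-4)**2) = 295*(1/245) - 4*(-1)/(-1 - 64 + 3*16) = 59/49 - 4*(-1)/(-1 - 64 + 48) = 59/49 - 4*(-1)/(-17) = 59/49 - 4*(-1/17)*(-1) = 59/49 - 4/17 = 807/833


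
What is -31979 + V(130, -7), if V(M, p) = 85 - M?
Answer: -32024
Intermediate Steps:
-31979 + V(130, -7) = -31979 + (85 - 1*130) = -31979 + (85 - 130) = -31979 - 45 = -32024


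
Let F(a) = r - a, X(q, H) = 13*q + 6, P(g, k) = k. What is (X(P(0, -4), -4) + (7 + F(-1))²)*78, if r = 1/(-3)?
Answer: 2990/3 ≈ 996.67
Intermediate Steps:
r = -⅓ ≈ -0.33333
X(q, H) = 6 + 13*q
F(a) = -⅓ - a
(X(P(0, -4), -4) + (7 + F(-1))²)*78 = ((6 + 13*(-4)) + (7 + (-⅓ - 1*(-1)))²)*78 = ((6 - 52) + (7 + (-⅓ + 1))²)*78 = (-46 + (7 + ⅔)²)*78 = (-46 + (23/3)²)*78 = (-46 + 529/9)*78 = (115/9)*78 = 2990/3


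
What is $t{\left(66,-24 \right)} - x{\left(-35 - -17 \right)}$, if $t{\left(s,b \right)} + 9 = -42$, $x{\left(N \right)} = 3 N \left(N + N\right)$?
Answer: $-1995$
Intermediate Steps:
$x{\left(N \right)} = 6 N^{2}$ ($x{\left(N \right)} = 3 N 2 N = 6 N^{2}$)
$t{\left(s,b \right)} = -51$ ($t{\left(s,b \right)} = -9 - 42 = -51$)
$t{\left(66,-24 \right)} - x{\left(-35 - -17 \right)} = -51 - 6 \left(-35 - -17\right)^{2} = -51 - 6 \left(-35 + 17\right)^{2} = -51 - 6 \left(-18\right)^{2} = -51 - 6 \cdot 324 = -51 - 1944 = -1995$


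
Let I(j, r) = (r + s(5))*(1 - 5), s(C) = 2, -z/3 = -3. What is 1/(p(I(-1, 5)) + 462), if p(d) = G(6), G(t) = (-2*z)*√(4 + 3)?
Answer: 11/5028 + √7/11732 ≈ 0.0024133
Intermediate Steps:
z = 9 (z = -3*(-3) = 9)
I(j, r) = -8 - 4*r (I(j, r) = (r + 2)*(1 - 5) = (2 + r)*(-4) = -8 - 4*r)
G(t) = -18*√7 (G(t) = (-2*9)*√(4 + 3) = -18*√7)
p(d) = -18*√7
1/(p(I(-1, 5)) + 462) = 1/(-18*√7 + 462) = 1/(462 - 18*√7)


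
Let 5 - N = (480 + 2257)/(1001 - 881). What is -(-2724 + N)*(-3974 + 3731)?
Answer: -26650377/40 ≈ -6.6626e+5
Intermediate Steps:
N = -2137/120 (N = 5 - (480 + 2257)/(1001 - 881) = 5 - 2737/120 = -2137/120 ≈ -17.808)
-(-2724 + N)*(-3974 + 3731) = -(-2724 - 2137/120)*(-3974 + 3731) = -(-329017)*(-243)/120 = -1*26650377/40 = -26650377/40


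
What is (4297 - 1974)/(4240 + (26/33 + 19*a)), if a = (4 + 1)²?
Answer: 76659/155621 ≈ 0.49260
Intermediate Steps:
a = 25 (a = 5² = 25)
(4297 - 1974)/(4240 + (26/33 + 19*a)) = (4297 - 1974)/(4240 + (26/33 + 19*25)) = 2323/(4240 + (26*(1/33) + 475)) = 2323/(4240 + (26/33 + 475)) = 2323/(4240 + 15701/33) = 2323/(155621/33) = 2323*(33/155621) = 76659/155621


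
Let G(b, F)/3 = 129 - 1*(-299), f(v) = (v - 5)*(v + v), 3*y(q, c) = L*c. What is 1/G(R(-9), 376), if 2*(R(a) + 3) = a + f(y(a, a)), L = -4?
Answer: 1/1284 ≈ 0.00077882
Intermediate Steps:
y(q, c) = -4*c/3 (y(q, c) = (-4*c)/3 = -4*c/3)
f(v) = 2*v*(-5 + v) (f(v) = (-5 + v)*(2*v) = 2*v*(-5 + v))
R(a) = -3 + a/2 - 4*a*(-5 - 4*a/3)/3 (R(a) = -3 + (a + 2*(-4*a/3)*(-5 - 4*a/3))/2 = -3 + (a - 8*a*(-5 - 4*a/3)/3)/2 = -3 + (a/2 - 4*a*(-5 - 4*a/3)/3) = -3 + a/2 - 4*a*(-5 - 4*a/3)/3)
G(b, F) = 1284 (G(b, F) = 3*(129 - 1*(-299)) = 3*(129 + 299) = 3*428 = 1284)
1/G(R(-9), 376) = 1/1284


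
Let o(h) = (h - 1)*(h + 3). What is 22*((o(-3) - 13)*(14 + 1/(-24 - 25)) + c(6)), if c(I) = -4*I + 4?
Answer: -217470/49 ≈ -4438.2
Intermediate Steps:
o(h) = (-1 + h)*(3 + h)
c(I) = 4 - 4*I
22*((o(-3) - 13)*(14 + 1/(-24 - 25)) + c(6)) = 22*(((-3 + (-3)² + 2*(-3)) - 13)*(14 + 1/(-24 - 25)) + (4 - 4*6)) = 22*(((-3 + 9 - 6) - 13)*(14 + 1/(-49)) + (4 - 24)) = 22*((0 - 13)*(14 - 1/49) - 20) = 22*(-13*685/49 - 20) = 22*(-8905/49 - 20) = 22*(-9885/49) = -217470/49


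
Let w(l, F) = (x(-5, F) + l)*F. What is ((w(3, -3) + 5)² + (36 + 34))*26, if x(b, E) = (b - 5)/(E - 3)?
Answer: 3926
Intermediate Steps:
x(b, E) = (-5 + b)/(-3 + E)
w(l, F) = F*(l - 10/(-3 + F)) (w(l, F) = ((-5 - 5)/(-3 + F) + l)*F = (-10/(-3 + F) + l)*F = (l - 10/(-3 + F))*F = F*(l - 10/(-3 + F)))
((w(3, -3) + 5)² + (36 + 34))*26 = ((-3*(-10 + 3*(-3 - 3))/(-3 - 3) + 5)² + (36 + 34))*26 = ((-3*(-10 + 3*(-6))/(-6) + 5)² + 70)*26 = ((-3*(-⅙)*(-10 - 18) + 5)² + 70)*26 = ((-3*(-⅙)*(-28) + 5)² + 70)*26 = ((-14 + 5)² + 70)*26 = ((-9)² + 70)*26 = (81 + 70)*26 = 151*26 = 3926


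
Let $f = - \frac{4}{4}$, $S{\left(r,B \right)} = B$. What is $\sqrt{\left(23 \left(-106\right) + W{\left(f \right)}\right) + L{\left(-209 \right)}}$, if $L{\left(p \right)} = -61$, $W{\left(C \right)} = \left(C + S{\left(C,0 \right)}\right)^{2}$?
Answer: $i \sqrt{2498} \approx 49.98 i$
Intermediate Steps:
$f = -1$ ($f = \left(-4\right) \frac{1}{4} = -1$)
$W{\left(C \right)} = C^{2}$ ($W{\left(C \right)} = \left(C + 0\right)^{2} = C^{2}$)
$\sqrt{\left(23 \left(-106\right) + W{\left(f \right)}\right) + L{\left(-209 \right)}} = \sqrt{\left(23 \left(-106\right) + \left(-1\right)^{2}\right) - 61} = \sqrt{\left(-2438 + 1\right) - 61} = \sqrt{-2437 - 61} = \sqrt{-2498} = i \sqrt{2498}$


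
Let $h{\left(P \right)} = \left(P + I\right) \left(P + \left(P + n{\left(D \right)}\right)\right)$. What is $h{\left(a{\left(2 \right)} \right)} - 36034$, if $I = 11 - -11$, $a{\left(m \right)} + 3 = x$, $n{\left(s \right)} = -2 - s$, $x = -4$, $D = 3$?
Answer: $-36319$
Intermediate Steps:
$a{\left(m \right)} = -7$ ($a{\left(m \right)} = -3 - 4 = -7$)
$I = 22$ ($I = 11 + 11 = 22$)
$h{\left(P \right)} = \left(-5 + 2 P\right) \left(22 + P\right)$ ($h{\left(P \right)} = \left(P + 22\right) \left(P + \left(P - 5\right)\right) = \left(22 + P\right) \left(P + \left(P - 5\right)\right) = \left(22 + P\right) \left(P + \left(-5 + P\right)\right) = \left(22 + P\right) \left(-5 + 2 P\right) = \left(-5 + 2 P\right) \left(22 + P\right)$)
$h{\left(a{\left(2 \right)} \right)} - 36034 = \left(-110 + 2 \left(-7\right)^{2} + 39 \left(-7\right)\right) - 36034 = \left(-110 + 2 \cdot 49 - 273\right) - 36034 = \left(-110 + 98 - 273\right) - 36034 = -285 - 36034 = -36319$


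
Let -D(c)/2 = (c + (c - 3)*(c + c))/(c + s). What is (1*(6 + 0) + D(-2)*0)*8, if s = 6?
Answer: 48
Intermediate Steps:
D(c) = -2*(c + 2*c*(-3 + c))/(6 + c) (D(c) = -2*(c + (c - 3)*(c + c))/(c + 6) = -2*(c + (-3 + c)*(2*c))/(6 + c) = -2*(c + 2*c*(-3 + c))/(6 + c))
(1*(6 + 0) + D(-2)*0)*8 = (1*(6 + 0) + (2*(-2)*(5 - 2*(-2))/(6 - 2))*0)*8 = (1*6 + (2*(-2)*(5 + 4)/4)*0)*8 = (6 + (2*(-2)*(1/4)*9)*0)*8 = (6 - 9*0)*8 = (6 + 0)*8 = 6*8 = 48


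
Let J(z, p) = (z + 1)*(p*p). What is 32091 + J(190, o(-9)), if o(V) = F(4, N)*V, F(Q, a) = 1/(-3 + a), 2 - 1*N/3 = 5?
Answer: 515175/16 ≈ 32198.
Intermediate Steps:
N = -9 (N = 6 - 3*5 = 6 - 15 = -9)
o(V) = -V/12 (o(V) = V/(-3 - 9) = V/(-12) = -V/12)
J(z, p) = p²*(1 + z) (J(z, p) = (1 + z)*p² = p²*(1 + z))
32091 + J(190, o(-9)) = 32091 + (-1/12*(-9))²*(1 + 190) = 32091 + (¾)²*191 = 32091 + (9/16)*191 = 32091 + 1719/16 = 515175/16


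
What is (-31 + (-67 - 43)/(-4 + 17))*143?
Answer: -5643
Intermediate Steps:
(-31 + (-67 - 43)/(-4 + 17))*143 = (-31 - 110/13)*143 = -513/13*143 = -5643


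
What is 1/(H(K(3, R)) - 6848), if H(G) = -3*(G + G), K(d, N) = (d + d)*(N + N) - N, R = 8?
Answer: -1/7376 ≈ -0.00013557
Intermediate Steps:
K(d, N) = -N + 4*N*d (K(d, N) = (2*d)*(2*N) - N = 4*N*d - N = -N + 4*N*d)
H(G) = -6*G
1/(H(K(3, R)) - 6848) = 1/(-48*(-1 + 4*3) - 6848) = 1/(-48*(-1 + 12) - 6848) = 1/(-48*11 - 6848) = 1/(-6*88 - 6848) = 1/(-528 - 6848) = 1/(-7376) = -1/7376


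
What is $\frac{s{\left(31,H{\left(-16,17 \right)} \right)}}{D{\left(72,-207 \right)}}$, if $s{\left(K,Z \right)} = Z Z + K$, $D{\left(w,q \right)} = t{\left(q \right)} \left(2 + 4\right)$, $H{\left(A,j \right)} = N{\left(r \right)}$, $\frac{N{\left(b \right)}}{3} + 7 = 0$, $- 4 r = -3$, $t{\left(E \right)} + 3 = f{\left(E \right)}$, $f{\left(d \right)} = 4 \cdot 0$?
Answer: $- \frac{236}{9} \approx -26.222$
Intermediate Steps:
$f{\left(d \right)} = 0$
$t{\left(E \right)} = -3$ ($t{\left(E \right)} = -3 + 0 = -3$)
$r = \frac{3}{4}$ ($r = \left(- \frac{1}{4}\right) \left(-3\right) = \frac{3}{4} \approx 0.75$)
$N{\left(b \right)} = -21$ ($N{\left(b \right)} = -21 + 3 \cdot 0 = -21 + 0 = -21$)
$H{\left(A,j \right)} = -21$
$D{\left(w,q \right)} = -18$ ($D{\left(w,q \right)} = - 3 \left(2 + 4\right) = \left(-3\right) 6 = -18$)
$s{\left(K,Z \right)} = K + Z^{2}$ ($s{\left(K,Z \right)} = Z^{2} + K = K + Z^{2}$)
$\frac{s{\left(31,H{\left(-16,17 \right)} \right)}}{D{\left(72,-207 \right)}} = \frac{31 + \left(-21\right)^{2}}{-18} = \left(31 + 441\right) \left(- \frac{1}{18}\right) = 472 \left(- \frac{1}{18}\right) = - \frac{236}{9}$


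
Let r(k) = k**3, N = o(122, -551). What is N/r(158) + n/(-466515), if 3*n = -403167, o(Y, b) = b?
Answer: 529815095603/1840080712680 ≈ 0.28793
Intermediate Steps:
n = -134389 (n = (1/3)*(-403167) = -134389)
N = -551
N/r(158) + n/(-466515) = -551/(158**3) - 134389/(-466515) = -551/3944312 - 134389*(-1/466515) = -551*1/3944312 + 134389/466515 = -551/3944312 + 134389/466515 = 529815095603/1840080712680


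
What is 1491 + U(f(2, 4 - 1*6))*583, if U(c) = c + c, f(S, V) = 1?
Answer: 2657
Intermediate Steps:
U(c) = 2*c
1491 + U(f(2, 4 - 1*6))*583 = 1491 + (2*1)*583 = 1491 + 2*583 = 1491 + 1166 = 2657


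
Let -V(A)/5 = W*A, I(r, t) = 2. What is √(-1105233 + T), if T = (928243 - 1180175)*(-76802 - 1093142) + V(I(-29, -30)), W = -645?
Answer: 5*√11789809321 ≈ 5.4290e+5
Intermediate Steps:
V(A) = 3225*A (V(A) = -(-3225)*A = 3225*A)
T = 294746338258 (T = (928243 - 1180175)*(-76802 - 1093142) + 3225*2 = -251932*(-1169944) + 6450 = 294746331808 + 6450 = 294746338258)
√(-1105233 + T) = √(-1105233 + 294746338258) = √294745233025 = 5*√11789809321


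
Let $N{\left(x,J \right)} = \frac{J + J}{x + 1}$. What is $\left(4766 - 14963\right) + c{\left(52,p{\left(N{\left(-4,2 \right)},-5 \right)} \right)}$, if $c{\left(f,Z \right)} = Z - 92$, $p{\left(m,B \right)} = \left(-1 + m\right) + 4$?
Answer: $- \frac{30862}{3} \approx -10287.0$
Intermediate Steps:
$N{\left(x,J \right)} = \frac{2 J}{1 + x}$
$p{\left(m,B \right)} = 3 + m$
$c{\left(f,Z \right)} = -92 + Z$
$\left(4766 - 14963\right) + c{\left(52,p{\left(N{\left(-4,2 \right)},-5 \right)} \right)} = \left(4766 - 14963\right) - \left(89 - \frac{4}{1 - 4}\right) = -10197 - \left(89 + \frac{4}{3}\right) = -10197 + \left(-92 + \left(3 - \frac{4}{3}\right)\right) = -10197 + \left(-92 + \frac{5}{3}\right) = -10197 - \frac{271}{3} = - \frac{30862}{3}$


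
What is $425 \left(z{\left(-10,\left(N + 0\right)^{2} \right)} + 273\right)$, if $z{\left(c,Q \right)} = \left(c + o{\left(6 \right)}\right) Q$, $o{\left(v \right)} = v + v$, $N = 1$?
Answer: $116875$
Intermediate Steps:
$o{\left(v \right)} = 2 v$
$z{\left(c,Q \right)} = Q \left(12 + c\right)$ ($z{\left(c,Q \right)} = \left(c + 2 \cdot 6\right) Q = \left(c + 12\right) Q = \left(12 + c\right) Q = Q \left(12 + c\right)$)
$425 \left(z{\left(-10,\left(N + 0\right)^{2} \right)} + 273\right) = 425 \left(\left(1 + 0\right)^{2} \left(12 - 10\right) + 273\right) = 425 \left(1^{2} \cdot 2 + 273\right) = 425 \left(1 \cdot 2 + 273\right) = 425 \left(2 + 273\right) = 425 \cdot 275 = 116875$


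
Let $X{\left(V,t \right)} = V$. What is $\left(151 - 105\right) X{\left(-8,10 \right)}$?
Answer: $-368$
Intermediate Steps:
$\left(151 - 105\right) X{\left(-8,10 \right)} = \left(151 - 105\right) \left(-8\right) = 46 \left(-8\right) = -368$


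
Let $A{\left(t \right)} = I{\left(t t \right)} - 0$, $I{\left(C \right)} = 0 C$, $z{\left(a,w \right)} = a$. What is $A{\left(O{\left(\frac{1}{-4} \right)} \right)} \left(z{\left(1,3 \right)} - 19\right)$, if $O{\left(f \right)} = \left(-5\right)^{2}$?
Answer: $0$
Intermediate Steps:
$O{\left(f \right)} = 25$
$I{\left(C \right)} = 0$
$A{\left(t \right)} = 0$ ($A{\left(t \right)} = 0 - 0 = 0 + 0 = 0$)
$A{\left(O{\left(\frac{1}{-4} \right)} \right)} \left(z{\left(1,3 \right)} - 19\right) = 0 \left(1 - 19\right) = 0 \left(-18\right) = 0$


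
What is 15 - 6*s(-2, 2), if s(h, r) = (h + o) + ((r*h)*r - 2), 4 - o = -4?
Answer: 39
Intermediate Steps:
o = 8 (o = 4 - 1*(-4) = 4 + 4 = 8)
s(h, r) = 6 + h + h*r² (s(h, r) = (h + 8) + ((r*h)*r - 2) = (8 + h) + ((h*r)*r - 2) = (8 + h) + (h*r² - 2) = (8 + h) + (-2 + h*r²) = 6 + h + h*r²)
15 - 6*s(-2, 2) = 15 - 6*(6 - 2 - 2*2²) = 15 - 6*(6 - 2 - 2*4) = 15 - 6*(6 - 2 - 8) = 15 - 6*(-4) = 15 + 24 = 39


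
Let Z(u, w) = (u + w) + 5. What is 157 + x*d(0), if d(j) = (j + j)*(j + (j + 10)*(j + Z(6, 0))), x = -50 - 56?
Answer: 157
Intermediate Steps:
x = -106
Z(u, w) = 5 + u + w
d(j) = 2*j*(j + (10 + j)*(11 + j)) (d(j) = (j + j)*(j + (j + 10)*(j + (5 + 6 + 0))) = (2*j)*(j + (10 + j)*(j + 11)) = (2*j)*(j + (10 + j)*(11 + j)) = 2*j*(j + (10 + j)*(11 + j)))
157 + x*d(0) = 157 - 212*0*(110 + 0**2 + 22*0) = 157 - 212*0*(110 + 0 + 0) = 157 - 212*0*110 = 157 - 106*0 = 157 + 0 = 157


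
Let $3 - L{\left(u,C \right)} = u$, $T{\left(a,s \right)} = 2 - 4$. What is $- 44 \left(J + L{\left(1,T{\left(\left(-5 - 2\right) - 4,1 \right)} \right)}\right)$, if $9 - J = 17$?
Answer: $264$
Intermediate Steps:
$J = -8$ ($J = 9 - 17 = -8$)
$T{\left(a,s \right)} = -2$ ($T{\left(a,s \right)} = 2 - 4 = -2$)
$L{\left(u,C \right)} = 3 - u$
$- 44 \left(J + L{\left(1,T{\left(\left(-5 - 2\right) - 4,1 \right)} \right)}\right) = - 44 \left(-8 + \left(3 - 1\right)\right) = - 44 \left(-8 + 2\right) = \left(-44\right) \left(-6\right) = 264$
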